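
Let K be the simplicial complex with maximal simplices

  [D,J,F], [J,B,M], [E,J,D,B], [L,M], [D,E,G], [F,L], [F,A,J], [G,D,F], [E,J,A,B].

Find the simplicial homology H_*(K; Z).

H_0 = Z,  H_1 = Z,  H_2 = 0,  H_3 = 0.

Order the vertices as A < B < D < E < F < G < J < L < M. Listing each simplex with vertices in this order, K has dimension 3 with simplices:

  0-simplices (9): A, B, D, E, F, G, J, L, M
  1-simplices (19): AB, AE, AF, AJ, BD, BE, BJ, BM, DE, DF, DG, DJ, EG, EJ, FG, FJ, FL, JM, LM
  2-simplices (12): ABE, ABJ, AEJ, AFJ, BDE, BDJ, BEJ, BJM, DEG, DEJ, DFG, DFJ
  3-simplices (2): ABEJ, BDEJ

giving chain groups C_0 ≅ Z^9, C_1 ≅ Z^19, C_2 ≅ Z^12, C_3 ≅ Z^2.

∂_1: C_1 → C_0 maps an edge to its endpoints' difference, ∂[p,q] = q − p. For instance
  ∂AB = B − A.
The 9×19 boundary matrix has rank 8 and Smith normal form diag(1,1,1,1,1,1,1,1).

Boundary ∂_2: C_2 → C_1 maps a triangle to the signed sum of its edges. For instance
  ∂BDJ = DJ − BJ + BD,
  ∂AFJ = FJ − AJ + AF.
The 19×12 boundary matrix has rank 10 and Smith normal form diag(1,1,1,1,1,1,1,1,1,1).

∂_3: C_3 → C_2 sends each 3-simplex σ to the alternating sum Σ_i (−1)^i (σ with its i-th vertex removed). For instance
  ∂ABEJ = BEJ − AEJ + ABJ − ABE,
  ∂BDEJ = DEJ − BEJ + BDJ − BDE.
The 12×2 boundary matrix has rank 2 and Smith normal form diag(1,1).

Computing H_k = (kernel of ∂_k) / (image of ∂_{k+1}):

  H_0: rank C_0 − rank ∂_1 = 9 − 8 = 1, and the invariant factors of ∂_1 are all 1, so H_0 = Z.
  H_1: rank ker ∂_1 − rank ∂_2 = (19 − 8) − 10 = 1, and the invariant factors of ∂_2 are all 1, so H_1 = Z.
  H_2: rank ker ∂_2 − rank ∂_3 = (12 − 10) − 2 = 0, and the invariant factors of ∂_3 are all 1, so H_2 = 0.
  H_3: rank ker ∂_3 − rank ∂_4 = (2 − 2) − 0 = 0, and there is no ∂_4, so H_3 = 0.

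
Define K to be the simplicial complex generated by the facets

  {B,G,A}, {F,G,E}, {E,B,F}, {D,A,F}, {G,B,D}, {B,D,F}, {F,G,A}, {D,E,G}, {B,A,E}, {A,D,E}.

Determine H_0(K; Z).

H_0 = Z.

We work with the vertex ordering A < B < D < E < F < G. The simplices of K, each written with vertices in increasing order, are:

  0-simplices (6): A, B, D, E, F, G
  1-simplices (15): AB, AD, AE, AF, AG, BD, BE, BF, BG, DE, DF, DG, EF, EG, FG
  2-simplices (10): ABE, ABG, ADE, ADF, AFG, BDF, BDG, BEF, DEG, EFG

so the chain groups are C_0 ≅ Z^6, C_1 ≅ Z^15, C_2 ≅ Z^10.

∂_1: C_1 → C_0 sends each edge [p,q] (with p < q) to q − p. For instance
  ∂DE = E − D.
The 6×15 boundary matrix has rank 5 and Smith normal form diag(1,1,1,1,1).

Boundary ∂_2: C_2 → C_1 acts by ∂[p,q,r] = [q,r] − [p,r] + [p,q]. For instance
  ∂ADE = DE − AE + AD,
  ∂BDG = DG − BG + BD.
The resulting 15×10 matrix has rank 10, and its Smith normal form has invariant factors (1,1,1,1,1,1,1,1,1,2).

From H_k ≅ ker(∂_k) / im(∂_{k+1}) we obtain:

  H_0: rank C_0 − rank ∂_1 = 6 − 5 = 1, and the invariant factors of ∂_1 are all 1, so H_0 ≅ Z.

(K is a triangulation of the real projective plane RP^2.)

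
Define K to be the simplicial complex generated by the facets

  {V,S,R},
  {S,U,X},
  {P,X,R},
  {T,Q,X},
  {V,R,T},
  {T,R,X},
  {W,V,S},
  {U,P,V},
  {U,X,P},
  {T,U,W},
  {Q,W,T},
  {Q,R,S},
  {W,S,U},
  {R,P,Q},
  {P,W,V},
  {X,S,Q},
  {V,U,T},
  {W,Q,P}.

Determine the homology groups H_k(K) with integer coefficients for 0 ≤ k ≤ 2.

H_0 ≅ Z,  H_1 ≅ Z × Z/2,  H_2 = 0.

Fix the vertex order P < Q < R < S < T < U < V < W < X and write every simplex with vertices in increasing order. Then dim K = 2 and the simplices of K are:

  0-simplices (9): P, Q, R, S, T, U, V, W, X
  1-simplices (27): PQ, PR, PU, PV, PW, PX, QR, QS, QT, QW, QX, RS, RT, RV, RX, SU, SV, SW, SX, TU, TV, TW, TX, UV, UW, UX, VW
  2-simplices (18): PQR, PQW, PRX, PUV, PUX, PVW, QRS, QSX, QTW, QTX, RSV, RTV, RTX, SUW, SUX, SVW, TUV, TUW

Hence C_0 ≅ Z^9, C_1 ≅ Z^27, C_2 ≅ Z^18.

The boundary map ∂_1: C_1 → C_0 sends each edge [p,q] (with p < q) to q − p. For instance
  ∂QX = X − Q.
This gives a 9×27 integer matrix of rank 8; reducing to Smith normal form yields diagonal entries (1,1,1,1,1,1,1,1).

Boundary ∂_2: C_2 → C_1 maps a triangle to the signed sum of its edges. For instance
  ∂QTW = TW − QW + QT,
  ∂SUW = UW − SW + SU.
The resulting 27×18 matrix has rank 18, and its Smith normal form has invariant factors (1,1,1,1,1,1,1,1,1,1,1,1,1,1,1,1,1,2).

From H_k ≅ ker(∂_k) / im(∂_{k+1}) we obtain:

  H_0: rank C_0 − rank ∂_1 = 9 − 8 = 1, and the invariant factors of ∂_1 are all 1, so H_0 ≅ Z.
  H_1: rank ker ∂_1 − rank ∂_2 = (27 − 8) − 18 = 1, and ∂_2 has invariant factor 2 > 1, so H_1 ≅ Z × Z/2.
  H_2: rank ker ∂_2 − rank ∂_3 = (18 − 18) − 0 = 0, and there is no ∂_3, so H_2 ≅ 0.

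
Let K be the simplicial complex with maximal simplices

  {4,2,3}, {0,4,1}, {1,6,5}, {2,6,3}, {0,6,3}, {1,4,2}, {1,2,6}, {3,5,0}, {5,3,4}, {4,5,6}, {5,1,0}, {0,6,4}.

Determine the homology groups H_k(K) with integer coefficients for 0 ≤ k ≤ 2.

Order the vertices as 0 < 1 < 2 < 3 < 4 < 5 < 6. Listing each simplex with vertices in this order, K has dimension 2 with simplices:

  0-simplices (7): [0], [1], [2], [3], [4], [5], [6]
  1-simplices (18): [0,1], [0,3], [0,4], [0,5], [0,6], [1,2], [1,4], [1,5], [1,6], [2,3], [2,4], [2,6], [3,4], [3,5], [3,6], [4,5], [4,6], [5,6]
  2-simplices (12): [0,1,4], [0,1,5], [0,3,5], [0,3,6], [0,4,6], [1,2,4], [1,2,6], [1,5,6], [2,3,4], [2,3,6], [3,4,5], [4,5,6]

so the chain groups are C_0 ≅ Z^7, C_1 ≅ Z^18, C_2 ≅ Z^12.

The boundary map ∂_1: C_1 → C_0 is given by ∂[p,q] = [q] − [p].
This gives a 7×18 integer matrix of rank 6; reducing to Smith normal form yields diagonal entries (1,1,1,1,1,1).

The boundary map ∂_2: C_2 → C_1 sends each 2-simplex [p,q,r] to [q,r] − [p,r] + [p,q]. For instance
  ∂[1,2,6] = [2,6] − [1,6] + [1,2],
  ∂[1,2,4] = [2,4] − [1,4] + [1,2].
This gives a 18×12 integer matrix of rank 12; reducing to Smith normal form yields diagonal entries (1,1,1,1,1,1,1,1,1,1,1,2).

Computing H_k = (kernel of ∂_k) / (image of ∂_{k+1}):

  H_0: rank C_0 − rank ∂_1 = 7 − 6 = 1, and the invariant factors of ∂_1 are all 1, so H_0 ≅ Z.
  H_1: rank ker ∂_1 − rank ∂_2 = (18 − 6) − 12 = 0, and ∂_2 has invariant factor 2 > 1, so H_1 ≅ Z/2.
  H_2: rank ker ∂_2 − rank ∂_3 = (12 − 12) − 0 = 0, and there is no ∂_3, so H_2 ≅ 0.

As a check, the Euler characteristic is 7 − 18 + 12 = 1, which agrees with 1 − 0 + 0 = 1.

H_0 ≅ Z,  H_1 ≅ Z/2,  H_2 = 0.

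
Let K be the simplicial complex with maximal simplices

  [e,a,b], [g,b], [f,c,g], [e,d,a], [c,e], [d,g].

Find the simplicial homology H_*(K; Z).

Order the vertices as a < b < c < d < e < f < g. Listing each simplex with vertices in this order, K has dimension 2 with simplices:

  0-simplices (7): a, b, c, d, e, f, g
  1-simplices (11): ab, ad, ae, be, bg, ce, cf, cg, de, dg, fg
  2-simplices (3): abe, ade, cfg

giving chain groups C_0 ≅ Z^7, C_1 ≅ Z^11, C_2 ≅ Z^3.

Boundary ∂_1: C_1 → C_0 is given by ∂[p,q] = [q] − [p].
The 7×11 boundary matrix has rank 6 and Smith normal form diag(1,1,1,1,1,1).

∂_2: C_2 → C_1 maps a triangle to the signed sum of its edges. For instance
  ∂abe = be − ae + ab,
  ∂cfg = fg − cg + cf.
This gives a 11×3 integer matrix of rank 3; reducing to Smith normal form yields diagonal entries (1,1,1).

Computing H_k = (kernel of ∂_k) / (image of ∂_{k+1}):

  H_0: rank C_0 − rank ∂_1 = 7 − 6 = 1, and the invariant factors of ∂_1 are all 1, so H_0 = Z.
  H_1: rank ker ∂_1 − rank ∂_2 = (11 − 6) − 3 = 2, and the invariant factors of ∂_2 are all 1, so H_1 = Z^2.
  H_2: rank ker ∂_2 − rank ∂_3 = (3 − 3) − 0 = 0, and there is no ∂_3, so H_2 = 0.

As a check, the Euler characteristic is 7 − 11 + 3 = -1, which agrees with 1 − 2 + 0 = -1.

H_0 = Z,  H_1 = Z^2,  H_2 = 0.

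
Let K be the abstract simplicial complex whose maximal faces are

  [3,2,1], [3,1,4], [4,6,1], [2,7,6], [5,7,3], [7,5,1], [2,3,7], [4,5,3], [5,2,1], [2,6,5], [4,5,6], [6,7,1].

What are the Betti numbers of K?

Order the vertices as 1 < 2 < 3 < 4 < 5 < 6 < 7. Listing each simplex with vertices in this order, K has dimension 2 with simplices:

  0-simplices (7): [1], [2], [3], [4], [5], [6], [7]
  1-simplices (18): [1,2], [1,3], [1,4], [1,5], [1,6], [1,7], [2,3], [2,5], [2,6], [2,7], [3,4], [3,5], [3,7], [4,5], [4,6], [5,6], [5,7], [6,7]
  2-simplices (12): [1,2,3], [1,2,5], [1,3,4], [1,4,6], [1,5,7], [1,6,7], [2,3,7], [2,5,6], [2,6,7], [3,4,5], [3,5,7], [4,5,6]

giving chain groups C_0 ≅ Z^7, C_1 ≅ Z^18, C_2 ≅ Z^12.

∂_1: C_1 → C_0 is given by ∂[p,q] = [q] − [p]. For instance
  ∂[2,6] = [6] − [2].
The resulting 7×18 matrix has rank 6, and its Smith normal form has invariant factors (1,1,1,1,1,1).

Boundary ∂_2: C_2 → C_1 sends each 2-simplex [p,q,r] to [q,r] − [p,r] + [p,q]. For instance
  ∂[2,5,6] = [5,6] − [2,6] + [2,5],
  ∂[2,6,7] = [6,7] − [2,7] + [2,6].
The resulting 18×12 matrix has rank 12, and its Smith normal form has invariant factors (1,1,1,1,1,1,1,1,1,1,1,2).

Reading off H_k = ker ∂_k / im ∂_{k+1}:

  H_0: rank C_0 − rank ∂_1 = 7 − 6 = 1, and the invariant factors of ∂_1 are all 1, so H_0 = Z.
  H_1: rank ker ∂_1 − rank ∂_2 = (18 − 6) − 12 = 0, and ∂_2 has invariant factor 2 > 1, so H_1 = Z/2.
  H_2: rank ker ∂_2 − rank ∂_3 = (12 − 12) − 0 = 0, and there is no ∂_3, so H_2 = 0.

As a check, the Euler characteristic is 7 − 18 + 12 = 1, which agrees with 1 − 0 + 0 = 1.

Hence the Betti numbers are b_0 = 1, b_1 = 0, b_2 = 0.

b_0 = 1, b_1 = 0, b_2 = 0.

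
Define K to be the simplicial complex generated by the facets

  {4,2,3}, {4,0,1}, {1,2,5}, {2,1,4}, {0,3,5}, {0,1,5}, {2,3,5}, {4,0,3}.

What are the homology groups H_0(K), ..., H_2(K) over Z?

Order the vertices as 0 < 1 < 2 < 3 < 4 < 5. Listing each simplex with vertices in this order, K has dimension 2 with simplices:

  0-simplices (6): [0], [1], [2], [3], [4], [5]
  1-simplices (12): [0,1], [0,3], [0,4], [0,5], [1,2], [1,4], [1,5], [2,3], [2,4], [2,5], [3,4], [3,5]
  2-simplices (8): [0,1,4], [0,1,5], [0,3,4], [0,3,5], [1,2,4], [1,2,5], [2,3,4], [2,3,5]

giving chain groups C_0 ≅ Z^6, C_1 ≅ Z^12, C_2 ≅ Z^8.

The boundary map ∂_1: C_1 → C_0 is given by ∂[p,q] = [q] − [p]. For instance
  ∂[3,4] = [4] − [3].
As a 6×12 matrix over Z this has rank 5, with invariant factors (1,1,1,1,1).

Boundary ∂_2: C_2 → C_1 acts by ∂[p,q,r] = [q,r] − [p,r] + [p,q]. For instance
  ∂[1,2,4] = [2,4] − [1,4] + [1,2],
  ∂[0,3,5] = [3,5] − [0,5] + [0,3].
This gives a 12×8 integer matrix of rank 7; reducing to Smith normal form yields diagonal entries (1,1,1,1,1,1,1).

From H_k ≅ ker(∂_k) / im(∂_{k+1}) we obtain:

  H_0: rank C_0 − rank ∂_1 = 6 − 5 = 1, and the invariant factors of ∂_1 are all 1, so H_0 = Z.
  H_1: rank ker ∂_1 − rank ∂_2 = (12 − 5) − 7 = 0, and the invariant factors of ∂_2 are all 1, so H_1 = 0.
  H_2: rank ker ∂_2 − rank ∂_3 = (8 − 7) − 0 = 1, and there is no ∂_3, so H_2 = Z.

H_0 ≅ Z,  H_1 = 0,  H_2 ≅ Z.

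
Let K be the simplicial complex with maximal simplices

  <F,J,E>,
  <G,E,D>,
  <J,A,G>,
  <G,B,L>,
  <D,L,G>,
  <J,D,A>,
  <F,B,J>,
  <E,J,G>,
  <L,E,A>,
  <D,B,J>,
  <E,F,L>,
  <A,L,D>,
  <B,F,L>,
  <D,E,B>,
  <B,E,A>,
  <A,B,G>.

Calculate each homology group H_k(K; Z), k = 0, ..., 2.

H_0 = Z,  H_1 = Z^2,  H_2 = Z.

Fix the vertex order A < B < D < E < F < G < J < L and write every simplex with vertices in increasing order. Then dim K = 2 and the simplices of K are:

  0-simplices (8): A, B, D, E, F, G, J, L
  1-simplices (24): AB, AD, AE, AG, AJ, AL, BD, BE, BF, BG, BJ, BL, DE, DG, DJ, DL, EF, EG, EJ, EL, FJ, FL, GJ, GL
  2-simplices (16): ABE, ABG, ADJ, ADL, AEL, AGJ, BDE, BDJ, BFJ, BFL, BGL, DEG, DGL, EFJ, EFL, EGJ

Hence C_0 ≅ Z^8, C_1 ≅ Z^24, C_2 ≅ Z^16.

∂_1: C_1 → C_0 maps an edge to its endpoints' difference, ∂[p,q] = q − p.
As a 8×24 matrix over Z this has rank 7, with invariant factors (1,1,1,1,1,1,1).

Boundary ∂_2: C_2 → C_1 acts by ∂[p,q,r] = [q,r] − [p,r] + [p,q]. For instance
  ∂EGJ = GJ − EJ + EG,
  ∂BDE = DE − BE + BD.
As a 24×16 matrix over Z this has rank 15, with invariant factors (1,1,1,1,1,1,1,1,1,1,1,1,1,1,1).

Now H_k = ker ∂_k / im ∂_{k+1}, so:

  H_0: rank C_0 − rank ∂_1 = 8 − 7 = 1, and the invariant factors of ∂_1 are all 1, so H_0 = Z.
  H_1: rank ker ∂_1 − rank ∂_2 = (24 − 7) − 15 = 2, and the invariant factors of ∂_2 are all 1, so H_1 = Z^2.
  H_2: rank ker ∂_2 − rank ∂_3 = (16 − 15) − 0 = 1, and there is no ∂_3, so H_2 = Z.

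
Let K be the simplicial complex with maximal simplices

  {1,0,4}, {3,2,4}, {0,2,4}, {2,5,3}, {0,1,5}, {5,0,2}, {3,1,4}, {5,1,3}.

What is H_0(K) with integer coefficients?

H_0 ≅ Z.

K has 6 vertices, 12 edges, 8 triangles.
rank ∂_0 = 0, rank ∂_1 = 5 ⇒ b_0 = 6 − 0 − 5 = 1; all invariant factors of ∂_1 are 1 so no torsion. So H_0 ≅ Z.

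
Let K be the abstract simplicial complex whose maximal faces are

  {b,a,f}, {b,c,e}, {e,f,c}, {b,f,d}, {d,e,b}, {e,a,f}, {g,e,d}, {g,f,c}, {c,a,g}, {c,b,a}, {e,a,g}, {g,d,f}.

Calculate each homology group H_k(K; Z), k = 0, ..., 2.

H_0 = Z,  H_1 = Z/2Z,  H_2 = 0.

Fix the vertex order a < b < c < d < e < f < g and write every simplex with vertices in increasing order. Then dim K = 2 and the simplices of K are:

  0-simplices (7): a, b, c, d, e, f, g
  1-simplices (18): ab, ac, ae, af, ag, bc, bd, be, bf, ce, cf, cg, de, df, dg, ef, eg, fg
  2-simplices (12): abc, abf, acg, aef, aeg, bce, bde, bdf, cef, cfg, deg, dfg

giving chain groups C_0 ≅ Z^7, C_1 ≅ Z^18, C_2 ≅ Z^12.

The boundary map ∂_1: C_1 → C_0 maps an edge to its endpoints' difference, ∂[p,q] = q − p. For instance
  ∂de = e − d.
This gives a 7×18 integer matrix of rank 6; reducing to Smith normal form yields diagonal entries (1,1,1,1,1,1).

∂_2: C_2 → C_1 acts by ∂[p,q,r] = [q,r] − [p,r] + [p,q]. For instance
  ∂abf = bf − af + ab,
  ∂dfg = fg − dg + df.
This gives a 18×12 integer matrix of rank 12; reducing to Smith normal form yields diagonal entries (1,1,1,1,1,1,1,1,1,1,1,2).

Computing H_k = (kernel of ∂_k) / (image of ∂_{k+1}):

  H_0: rank C_0 − rank ∂_1 = 7 − 6 = 1, and the invariant factors of ∂_1 are all 1, so H_0 ≅ Z.
  H_1: rank ker ∂_1 − rank ∂_2 = (18 − 6) − 12 = 0, and ∂_2 has invariant factor 2 > 1, so H_1 ≅ Z/2Z.
  H_2: rank ker ∂_2 − rank ∂_3 = (12 − 12) − 0 = 0, and there is no ∂_3, so H_2 ≅ 0.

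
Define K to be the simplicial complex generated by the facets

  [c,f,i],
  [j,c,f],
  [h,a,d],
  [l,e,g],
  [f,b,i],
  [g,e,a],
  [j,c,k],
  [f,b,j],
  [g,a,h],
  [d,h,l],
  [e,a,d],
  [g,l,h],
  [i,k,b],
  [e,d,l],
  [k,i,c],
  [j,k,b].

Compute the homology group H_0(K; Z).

We work with the vertex ordering a < b < c < d < e < f < g < h < i < j < k < l. The simplices of K, each written with vertices in increasing order, are:

  0-simplices (12): a, b, c, d, e, f, g, h, i, j, k, l
  1-simplices (24): ad, ae, ag, ah, bf, bi, bj, bk, cf, ci, cj, ck, de, dh, dl, eg, el, fi, fj, gh, gl, hl, ik, jk
  2-simplices (16): ade, adh, aeg, agh, bfi, bfj, bik, bjk, cfi, cfj, cik, cjk, del, dhl, egl, ghl

so the chain groups are C_0 ≅ Z^12, C_1 ≅ Z^24, C_2 ≅ Z^16.

Boundary ∂_1: C_1 → C_0 maps an edge to its endpoints' difference, ∂[p,q] = q − p.
This gives a 12×24 integer matrix of rank 10; reducing to Smith normal form yields diagonal entries (1,1,1,1,1,1,1,1,1,1).

The boundary map ∂_2: C_2 → C_1 sends each 2-simplex [p,q,r] to [q,r] − [p,r] + [p,q]. For instance
  ∂ade = de − ae + ad,
  ∂bjk = jk − bk + bj.
The 24×16 boundary matrix has rank 14 and Smith normal form diag(1,1,1,1,1,1,1,1,1,1,1,1,1,1).

From H_k ≅ ker(∂_k) / im(∂_{k+1}) we obtain:

  H_0: rank C_0 − rank ∂_1 = 12 − 10 = 2, and the invariant factors of ∂_1 are all 1, so H_0 ≅ Z^2.

(K is a triangulation of the disjoint union of the 2-sphere S^2 and the 2-sphere S^2.)

H_0 = Z^2.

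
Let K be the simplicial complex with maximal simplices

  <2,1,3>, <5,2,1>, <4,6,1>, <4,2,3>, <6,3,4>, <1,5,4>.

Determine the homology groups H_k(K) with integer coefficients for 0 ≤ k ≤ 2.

H_0 = Z,  H_1 = Z,  H_2 = 0.

Take the total order 1 < 2 < 3 < 4 < 5 < 6 on the vertex set. Then K (dimension 2) consists of the simplices:

  0-simplices (6): [1], [2], [3], [4], [5], [6]
  1-simplices (12): [1,2], [1,3], [1,4], [1,5], [1,6], [2,3], [2,4], [2,5], [3,4], [3,6], [4,5], [4,6]
  2-simplices (6): [1,2,3], [1,2,5], [1,4,5], [1,4,6], [2,3,4], [3,4,6]

so the chain groups are C_0 ≅ Z^6, C_1 ≅ Z^12, C_2 ≅ Z^6.

Boundary ∂_1: C_1 → C_0 is given by ∂[p,q] = [q] − [p]. For instance
  ∂[4,5] = [5] − [4].
This gives a 6×12 integer matrix of rank 5; reducing to Smith normal form yields diagonal entries (1,1,1,1,1).

∂_2: C_2 → C_1 sends each 2-simplex [p,q,r] to [q,r] − [p,r] + [p,q]. For instance
  ∂[3,4,6] = [4,6] − [3,6] + [3,4],
  ∂[1,4,6] = [4,6] − [1,6] + [1,4].
The resulting 12×6 matrix has rank 6, and its Smith normal form has invariant factors (1,1,1,1,1,1).

Now H_k = ker ∂_k / im ∂_{k+1}, so:

  H_0: rank C_0 − rank ∂_1 = 6 − 5 = 1, and the invariant factors of ∂_1 are all 1, so H_0 ≅ Z.
  H_1: rank ker ∂_1 − rank ∂_2 = (12 − 5) − 6 = 1, and the invariant factors of ∂_2 are all 1, so H_1 ≅ Z.
  H_2: rank ker ∂_2 − rank ∂_3 = (6 − 6) − 0 = 0, and there is no ∂_3, so H_2 ≅ 0.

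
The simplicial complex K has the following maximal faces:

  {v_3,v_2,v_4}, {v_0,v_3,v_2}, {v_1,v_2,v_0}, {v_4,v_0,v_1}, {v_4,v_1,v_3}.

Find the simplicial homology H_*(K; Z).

Take the total order v_0 < v_1 < v_2 < v_3 < v_4 on the vertex set. Then K (dimension 2) consists of the simplices:

  0-simplices (5): [v_0], [v_1], [v_2], [v_3], [v_4]
  1-simplices (10): [v_0,v_1], [v_0,v_2], [v_0,v_3], [v_0,v_4], [v_1,v_2], [v_1,v_3], [v_1,v_4], [v_2,v_3], [v_2,v_4], [v_3,v_4]
  2-simplices (5): [v_0,v_1,v_2], [v_0,v_1,v_4], [v_0,v_2,v_3], [v_1,v_3,v_4], [v_2,v_3,v_4]

Hence C_0 ≅ Z^5, C_1 ≅ Z^10, C_2 ≅ Z^5.

∂_1: C_1 → C_0 sends each edge [p,q] (with p < q) to q − p.
As a 5×10 matrix over Z this has rank 4, with invariant factors (1,1,1,1).

The boundary map ∂_2: C_2 → C_1 sends each 2-simplex [p,q,r] to [q,r] − [p,r] + [p,q]. For instance
  ∂[v_2,v_3,v_4] = [v_3,v_4] − [v_2,v_4] + [v_2,v_3],
  ∂[v_0,v_2,v_3] = [v_2,v_3] − [v_0,v_3] + [v_0,v_2].
As a 10×5 matrix over Z this has rank 5, with invariant factors (1,1,1,1,1).

Computing H_k = (kernel of ∂_k) / (image of ∂_{k+1}):

  H_0: rank C_0 − rank ∂_1 = 5 − 4 = 1, and the invariant factors of ∂_1 are all 1, so H_0 = Z.
  H_1: rank ker ∂_1 − rank ∂_2 = (10 − 4) − 5 = 1, and the invariant factors of ∂_2 are all 1, so H_1 = Z.
  H_2: rank ker ∂_2 − rank ∂_3 = (5 − 5) − 0 = 0, and there is no ∂_3, so H_2 = 0.

As a check, the Euler characteristic is 5 − 10 + 5 = 0, which agrees with 1 − 1 + 0 = 0.
(K is a triangulation of the Möbius band.)

H_0 = Z,  H_1 = Z,  H_2 = 0.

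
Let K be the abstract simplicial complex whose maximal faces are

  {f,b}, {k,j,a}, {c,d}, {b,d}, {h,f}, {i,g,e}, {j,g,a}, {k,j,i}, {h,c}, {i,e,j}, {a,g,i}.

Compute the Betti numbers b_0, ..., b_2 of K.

b_0 = 2, b_1 = 2, b_2 = 0.

We work with the vertex ordering a < b < c < d < e < f < g < h < i < j < k. The simplices of K, each written with vertices in increasing order, are:

  0-simplices (11): a, b, c, d, e, f, g, h, i, j, k
  1-simplices (17): ag, ai, aj, ak, bd, bf, cd, ch, eg, ei, ej, fh, gi, gj, ij, ik, jk
  2-simplices (6): agi, agj, ajk, egi, eij, ijk

Hence C_0 ≅ Z^11, C_1 ≅ Z^17, C_2 ≅ Z^6.

∂_1: C_1 → C_0 maps an edge to its endpoints' difference, ∂[p,q] = q − p.
This gives a 11×17 integer matrix of rank 9; reducing to Smith normal form yields diagonal entries (1,1,1,1,1,1,1,1,1).

The boundary map ∂_2: C_2 → C_1 acts by ∂[p,q,r] = [q,r] − [p,r] + [p,q]. For instance
  ∂agi = gi − ai + ag,
  ∂ajk = jk − ak + aj.
The 17×6 boundary matrix has rank 6 and Smith normal form diag(1,1,1,1,1,1).

Now H_k = ker ∂_k / im ∂_{k+1}, so:

  H_0: rank C_0 − rank ∂_1 = 11 − 9 = 2, and the invariant factors of ∂_1 are all 1, so H_0 ≅ Z^2.
  H_1: rank ker ∂_1 − rank ∂_2 = (17 − 9) − 6 = 2, and the invariant factors of ∂_2 are all 1, so H_1 ≅ Z^2.
  H_2: rank ker ∂_2 − rank ∂_3 = (6 − 6) − 0 = 0, and there is no ∂_3, so H_2 ≅ 0.

Hence the Betti numbers are b_0 = 2, b_1 = 2, b_2 = 0.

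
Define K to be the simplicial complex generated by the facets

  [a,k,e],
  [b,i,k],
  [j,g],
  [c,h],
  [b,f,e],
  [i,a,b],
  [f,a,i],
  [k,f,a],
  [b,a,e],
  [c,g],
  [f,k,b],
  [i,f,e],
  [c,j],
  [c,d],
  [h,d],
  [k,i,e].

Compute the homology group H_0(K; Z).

We work with the vertex ordering a < b < c < d < e < f < g < h < i < j < k. The simplices of K, each written with vertices in increasing order, are:

  0-simplices (11): a, b, c, d, e, f, g, h, i, j, k
  1-simplices (21): ab, ae, af, ai, ak, be, bf, bi, bk, cd, cg, ch, cj, dh, ef, ei, ek, fi, fk, gj, ik
  2-simplices (10): abe, abi, aek, afi, afk, bef, bfk, bik, efi, eik

Hence C_0 ≅ Z^11, C_1 ≅ Z^21, C_2 ≅ Z^10.

The boundary map ∂_1: C_1 → C_0 maps an edge to its endpoints' difference, ∂[p,q] = q − p.
This gives a 11×21 integer matrix of rank 9; reducing to Smith normal form yields diagonal entries (1,1,1,1,1,1,1,1,1).

∂_2: C_2 → C_1 acts by ∂[p,q,r] = [q,r] − [p,r] + [p,q]. For instance
  ∂bfk = fk − bk + bf,
  ∂bef = ef − bf + be.
The 21×10 boundary matrix has rank 10 and Smith normal form diag(1,1,1,1,1,1,1,1,1,2).

Reading off H_k = ker ∂_k / im ∂_{k+1}:

  H_0: rank C_0 − rank ∂_1 = 11 − 9 = 2, and the invariant factors of ∂_1 are all 1, so H_0 = Z^2.

(K is a triangulation of the disjoint union of a wedge of 2 circles and the real projective plane RP^2.)

H_0 = Z^2.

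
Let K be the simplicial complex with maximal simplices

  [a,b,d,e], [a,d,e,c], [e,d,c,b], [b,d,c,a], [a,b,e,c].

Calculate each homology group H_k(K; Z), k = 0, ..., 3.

H_0 ≅ Z,  H_1 = 0,  H_2 = 0,  H_3 ≅ Z.

We work with the vertex ordering a < b < c < d < e. The simplices of K, each written with vertices in increasing order, are:

  0-simplices (5): a, b, c, d, e
  1-simplices (10): ab, ac, ad, ae, bc, bd, be, cd, ce, de
  2-simplices (10): abc, abd, abe, acd, ace, ade, bcd, bce, bde, cde
  3-simplices (5): abcd, abce, abde, acde, bcde

so the chain groups are C_0 ≅ Z^5, C_1 ≅ Z^10, C_2 ≅ Z^10, C_3 ≅ Z^5.

∂_1: C_1 → C_0 is given by ∂[p,q] = [q] − [p]. For instance
  ∂be = e − b.
This gives a 5×10 integer matrix of rank 4; reducing to Smith normal form yields diagonal entries (1,1,1,1).

∂_2: C_2 → C_1 maps a triangle to the signed sum of its edges. For instance
  ∂bce = ce − be + bc,
  ∂ace = ce − ae + ac.
As a 10×10 matrix over Z this has rank 6, with invariant factors (1,1,1,1,1,1).

The boundary map ∂_3: C_3 → C_2 sends each 3-simplex σ to the alternating sum Σ_i (−1)^i (σ with its i-th vertex removed). For instance
  ∂abcd = bcd − acd + abd − abc,
  ∂abde = bde − ade + abe − abd.
As a 10×5 matrix over Z this has rank 4, with invariant factors (1,1,1,1).

From H_k ≅ ker(∂_k) / im(∂_{k+1}) we obtain:

  H_0: rank C_0 − rank ∂_1 = 5 − 4 = 1, and the invariant factors of ∂_1 are all 1, so H_0 ≅ Z.
  H_1: rank ker ∂_1 − rank ∂_2 = (10 − 4) − 6 = 0, and the invariant factors of ∂_2 are all 1, so H_1 ≅ 0.
  H_2: rank ker ∂_2 − rank ∂_3 = (10 − 6) − 4 = 0, and the invariant factors of ∂_3 are all 1, so H_2 ≅ 0.
  H_3: rank ker ∂_3 − rank ∂_4 = (5 − 4) − 0 = 1, and there is no ∂_4, so H_3 ≅ Z.

As a check, the Euler characteristic is 5 − 10 + 10 − 5 = 0, which agrees with 1 − 0 + 0 − 1 = 0.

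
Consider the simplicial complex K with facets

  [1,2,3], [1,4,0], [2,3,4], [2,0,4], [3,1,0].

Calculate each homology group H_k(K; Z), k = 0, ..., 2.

H_0 = Z,  H_1 = Z,  H_2 = 0.

We work with the vertex ordering 0 < 1 < 2 < 3 < 4. The simplices of K, each written with vertices in increasing order, are:

  0-simplices (5): [0], [1], [2], [3], [4]
  1-simplices (10): [0,1], [0,2], [0,3], [0,4], [1,2], [1,3], [1,4], [2,3], [2,4], [3,4]
  2-simplices (5): [0,1,3], [0,1,4], [0,2,4], [1,2,3], [2,3,4]

so the chain groups are C_0 ≅ Z^5, C_1 ≅ Z^10, C_2 ≅ Z^5.

The boundary map ∂_1: C_1 → C_0 sends each edge [p,q] (with p < q) to q − p.
The resulting 5×10 matrix has rank 4, and its Smith normal form has invariant factors (1,1,1,1).

Boundary ∂_2: C_2 → C_1 sends each 2-simplex [p,q,r] to [q,r] − [p,r] + [p,q]. For instance
  ∂[0,1,4] = [1,4] − [0,4] + [0,1],
  ∂[0,1,3] = [1,3] − [0,3] + [0,1].
The resulting 10×5 matrix has rank 5, and its Smith normal form has invariant factors (1,1,1,1,1).

Reading off H_k = ker ∂_k / im ∂_{k+1}:

  H_0: rank C_0 − rank ∂_1 = 5 − 4 = 1, and the invariant factors of ∂_1 are all 1, so H_0 = Z.
  H_1: rank ker ∂_1 − rank ∂_2 = (10 − 4) − 5 = 1, and the invariant factors of ∂_2 are all 1, so H_1 = Z.
  H_2: rank ker ∂_2 − rank ∂_3 = (5 − 5) − 0 = 0, and there is no ∂_3, so H_2 = 0.

As a check, the Euler characteristic is 5 − 10 + 5 = 0, which agrees with 1 − 1 + 0 = 0.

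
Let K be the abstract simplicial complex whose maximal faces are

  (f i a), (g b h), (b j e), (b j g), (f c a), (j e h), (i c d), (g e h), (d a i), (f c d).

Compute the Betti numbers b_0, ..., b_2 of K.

K has 10 vertices, 20 edges, 10 triangles.
rank ∂_0 = 0, rank ∂_1 = 8 ⇒ b_0 = 10 − 0 − 8 = 2; all invariant factors of ∂_1 are 1 so no torsion. So H_0 ≅ Z^2.
rank ∂_1 = 8, rank ∂_2 = 10 ⇒ b_1 = 20 − 8 − 10 = 2; all invariant factors of ∂_2 are 1 so no torsion. So H_1 ≅ Z^2.
rank ∂_2 = 10, rank ∂_3 = 0 ⇒ b_2 = 10 − 10 − 0 = 0. So H_2 ≅ 0.

b_0 = 2, b_1 = 2, b_2 = 0.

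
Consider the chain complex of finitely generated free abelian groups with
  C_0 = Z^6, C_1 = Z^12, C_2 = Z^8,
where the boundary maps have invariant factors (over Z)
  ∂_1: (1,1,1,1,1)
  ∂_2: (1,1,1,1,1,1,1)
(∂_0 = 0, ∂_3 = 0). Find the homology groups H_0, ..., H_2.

H_0: b_0 = 6 − 0 − 5 = 1; torsion from ∂_1 factors > 1: none. So H_0 = Z.
H_1: b_1 = 12 − 5 − 7 = 0; torsion from ∂_2 factors > 1: none. So H_1 = 0.
H_2: b_2 = 8 − 7 − 0 = 1; torsion from ∂_3 factors > 1: none. So H_2 = Z.

H_0 = Z,  H_1 = 0,  H_2 = Z.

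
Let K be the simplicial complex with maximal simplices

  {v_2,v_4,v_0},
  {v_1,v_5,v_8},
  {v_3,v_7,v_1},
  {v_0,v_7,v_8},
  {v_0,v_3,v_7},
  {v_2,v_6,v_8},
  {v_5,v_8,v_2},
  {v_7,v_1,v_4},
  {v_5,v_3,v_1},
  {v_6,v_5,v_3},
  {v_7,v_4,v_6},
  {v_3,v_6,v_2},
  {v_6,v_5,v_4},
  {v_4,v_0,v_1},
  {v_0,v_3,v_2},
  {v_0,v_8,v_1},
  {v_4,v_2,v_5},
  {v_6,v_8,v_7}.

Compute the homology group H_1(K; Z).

We work with the vertex ordering v_0 < v_1 < v_2 < v_3 < v_4 < v_5 < v_6 < v_7 < v_8. The simplices of K, each written with vertices in increasing order, are:

  0-simplices (9): [v_0], [v_1], [v_2], [v_3], [v_4], [v_5], [v_6], [v_7], [v_8]
  1-simplices (27): (27 of them)
  2-simplices (18): (18 of them)

so the chain groups are C_0 ≅ Z^9, C_1 ≅ Z^27, C_2 ≅ Z^18.

Boundary ∂_1: C_1 → C_0 sends each edge [p,q] (with p < q) to q − p.
The resulting 9×27 matrix has rank 8, and its Smith normal form has invariant factors (1,1,1,1,1,1,1,1).

∂_2: C_2 → C_1 maps a triangle to the signed sum of its edges. For instance
  ∂[v_1,v_4,v_7] = [v_4,v_7] − [v_1,v_7] + [v_1,v_4],
  ∂[v_6,v_7,v_8] = [v_7,v_8] − [v_6,v_8] + [v_6,v_7].
This gives a 27×18 integer matrix of rank 18; reducing to Smith normal form yields diagonal entries (1,1,1,1,1,1,1,1,1,1,1,1,1,1,1,1,1,2).

Now H_k = ker ∂_k / im ∂_{k+1}, so:

  H_1: rank ker ∂_1 − rank ∂_2 = (27 − 8) − 18 = 1, and ∂_2 has invariant factor 2 > 1, so H_1 = Z ⊕ Z/2.

H_1 = Z ⊕ Z/2.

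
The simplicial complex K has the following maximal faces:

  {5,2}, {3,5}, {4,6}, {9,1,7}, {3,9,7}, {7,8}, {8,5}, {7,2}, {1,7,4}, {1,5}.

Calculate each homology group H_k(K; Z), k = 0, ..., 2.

Fix the vertex order 1 < 2 < 3 < 4 < 5 < 6 < 7 < 8 < 9 and write every simplex with vertices in increasing order. Then dim K = 2 and the simplices of K are:

  0-simplices (9): [1], [2], [3], [4], [5], [6], [7], [8], [9]
  1-simplices (14): [1,4], [1,5], [1,7], [1,9], [2,5], [2,7], [3,5], [3,7], [3,9], [4,6], [4,7], [5,8], [7,8], [7,9]
  2-simplices (3): [1,4,7], [1,7,9], [3,7,9]

so the chain groups are C_0 ≅ Z^9, C_1 ≅ Z^14, C_2 ≅ Z^3.

The boundary map ∂_1: C_1 → C_0 sends each edge [p,q] (with p < q) to q − p.
This gives a 9×14 integer matrix of rank 8; reducing to Smith normal form yields diagonal entries (1,1,1,1,1,1,1,1).

Boundary ∂_2: C_2 → C_1 maps a triangle to the signed sum of its edges. For instance
  ∂[1,4,7] = [4,7] − [1,7] + [1,4],
  ∂[1,7,9] = [7,9] − [1,9] + [1,7].
This gives a 14×3 integer matrix of rank 3; reducing to Smith normal form yields diagonal entries (1,1,1).

Reading off H_k = ker ∂_k / im ∂_{k+1}:

  H_0: rank C_0 − rank ∂_1 = 9 − 8 = 1, and the invariant factors of ∂_1 are all 1, so H_0 = Z.
  H_1: rank ker ∂_1 − rank ∂_2 = (14 − 8) − 3 = 3, and the invariant factors of ∂_2 are all 1, so H_1 = Z^3.
  H_2: rank ker ∂_2 − rank ∂_3 = (3 − 3) − 0 = 0, and there is no ∂_3, so H_2 = 0.

H_0 = Z,  H_1 = Z^3,  H_2 = 0.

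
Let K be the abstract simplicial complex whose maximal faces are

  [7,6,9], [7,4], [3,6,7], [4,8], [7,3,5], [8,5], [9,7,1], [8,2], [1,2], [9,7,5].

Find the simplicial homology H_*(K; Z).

K has 9 vertices, 15 edges, 5 triangles.
rank ∂_0 = 0, rank ∂_1 = 8 ⇒ b_0 = 9 − 0 − 8 = 1; all invariant factors of ∂_1 are 1 so no torsion. So H_0 ≅ Z.
rank ∂_1 = 8, rank ∂_2 = 5 ⇒ b_1 = 15 − 8 − 5 = 2; all invariant factors of ∂_2 are 1 so no torsion. So H_1 ≅ Z^2.
rank ∂_2 = 5, rank ∂_3 = 0 ⇒ b_2 = 5 − 5 − 0 = 0. So H_2 ≅ 0.

H_0 = Z,  H_1 = Z^2,  H_2 = 0.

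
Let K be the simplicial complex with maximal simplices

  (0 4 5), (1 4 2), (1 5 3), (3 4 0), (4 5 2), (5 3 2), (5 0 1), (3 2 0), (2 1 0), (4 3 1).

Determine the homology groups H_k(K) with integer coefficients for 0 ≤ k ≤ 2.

H_0 = Z,  H_1 = Z/2,  H_2 = 0.

We work with the vertex ordering 0 < 1 < 2 < 3 < 4 < 5. The simplices of K, each written with vertices in increasing order, are:

  0-simplices (6): [0], [1], [2], [3], [4], [5]
  1-simplices (15): [0,1], [0,2], [0,3], [0,4], [0,5], [1,2], [1,3], [1,4], [1,5], [2,3], [2,4], [2,5], [3,4], [3,5], [4,5]
  2-simplices (10): [0,1,2], [0,1,5], [0,2,3], [0,3,4], [0,4,5], [1,2,4], [1,3,4], [1,3,5], [2,3,5], [2,4,5]

Hence C_0 ≅ Z^6, C_1 ≅ Z^15, C_2 ≅ Z^10.

∂_1: C_1 → C_0 maps an edge to its endpoints' difference, ∂[p,q] = q − p.
The resulting 6×15 matrix has rank 5, and its Smith normal form has invariant factors (1,1,1,1,1).

∂_2: C_2 → C_1 acts by ∂[p,q,r] = [q,r] − [p,r] + [p,q]. For instance
  ∂[1,2,4] = [2,4] − [1,4] + [1,2],
  ∂[2,3,5] = [3,5] − [2,5] + [2,3].
This gives a 15×10 integer matrix of rank 10; reducing to Smith normal form yields diagonal entries (1,1,1,1,1,1,1,1,1,2).

Computing H_k = (kernel of ∂_k) / (image of ∂_{k+1}):

  H_0: rank C_0 − rank ∂_1 = 6 − 5 = 1, and the invariant factors of ∂_1 are all 1, so H_0 = Z.
  H_1: rank ker ∂_1 − rank ∂_2 = (15 − 5) − 10 = 0, and ∂_2 has invariant factor 2 > 1, so H_1 = Z/2.
  H_2: rank ker ∂_2 − rank ∂_3 = (10 − 10) − 0 = 0, and there is no ∂_3, so H_2 = 0.

(K is a triangulation of the real projective plane RP^2.)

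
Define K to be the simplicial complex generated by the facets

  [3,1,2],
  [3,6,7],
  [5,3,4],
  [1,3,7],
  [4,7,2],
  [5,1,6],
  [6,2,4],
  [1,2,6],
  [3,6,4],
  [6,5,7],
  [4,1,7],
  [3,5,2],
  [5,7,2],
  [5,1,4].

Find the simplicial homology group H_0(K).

Order the vertices as 1 < 2 < 3 < 4 < 5 < 6 < 7. Listing each simplex with vertices in this order, K has dimension 2 with simplices:

  0-simplices (7): [1], [2], [3], [4], [5], [6], [7]
  1-simplices (21): [1,2], [1,3], [1,4], [1,5], [1,6], [1,7], [2,3], [2,4], [2,5], [2,6], [2,7], [3,4], [3,5], [3,6], [3,7], [4,5], [4,6], [4,7], [5,6], [5,7], [6,7]
  2-simplices (14): [1,2,3], [1,2,6], [1,3,7], [1,4,5], [1,4,7], [1,5,6], [2,3,5], [2,4,6], [2,4,7], [2,5,7], [3,4,5], [3,4,6], [3,6,7], [5,6,7]

giving chain groups C_0 ≅ Z^7, C_1 ≅ Z^21, C_2 ≅ Z^14.

Boundary ∂_1: C_1 → C_0 is given by ∂[p,q] = [q] − [p].
The resulting 7×21 matrix has rank 6, and its Smith normal form has invariant factors (1,1,1,1,1,1).

Boundary ∂_2: C_2 → C_1 maps a triangle to the signed sum of its edges. For instance
  ∂[1,3,7] = [3,7] − [1,7] + [1,3],
  ∂[2,4,7] = [4,7] − [2,7] + [2,4].
As a 21×14 matrix over Z this has rank 13, with invariant factors (1,1,1,1,1,1,1,1,1,1,1,1,1).

Now H_k = ker ∂_k / im ∂_{k+1}, so:

  H_0: rank C_0 − rank ∂_1 = 7 − 6 = 1, and the invariant factors of ∂_1 are all 1, so H_0 = Z.

H_0 = Z.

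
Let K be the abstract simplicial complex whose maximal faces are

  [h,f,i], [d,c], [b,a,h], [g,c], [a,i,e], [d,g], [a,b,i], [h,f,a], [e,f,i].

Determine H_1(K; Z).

H_1 ≅ Z^2.

Order the vertices as a < b < c < d < e < f < g < h < i. Listing each simplex with vertices in this order, K has dimension 2 with simplices:

  0-simplices (9): a, b, c, d, e, f, g, h, i
  1-simplices (15): ab, ae, af, ah, ai, bh, bi, cd, cg, dg, ef, ei, fh, fi, hi
  2-simplices (6): abh, abi, aei, afh, efi, fhi

giving chain groups C_0 ≅ Z^9, C_1 ≅ Z^15, C_2 ≅ Z^6.

The boundary map ∂_1: C_1 → C_0 sends each edge [p,q] (with p < q) to q − p.
This gives a 9×15 integer matrix of rank 7; reducing to Smith normal form yields diagonal entries (1,1,1,1,1,1,1).

The boundary map ∂_2: C_2 → C_1 maps a triangle to the signed sum of its edges. For instance
  ∂abh = bh − ah + ab,
  ∂afh = fh − ah + af.
As a 15×6 matrix over Z this has rank 6, with invariant factors (1,1,1,1,1,1).

From H_k ≅ ker(∂_k) / im(∂_{k+1}) we obtain:

  H_1: rank ker ∂_1 − rank ∂_2 = (15 − 7) − 6 = 2, and the invariant factors of ∂_2 are all 1, so H_1 = Z^2.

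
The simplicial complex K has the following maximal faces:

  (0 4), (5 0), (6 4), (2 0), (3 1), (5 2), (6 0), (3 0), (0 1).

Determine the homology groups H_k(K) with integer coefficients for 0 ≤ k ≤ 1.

H_0 = Z,  H_1 = Z^3.

K has 7 vertices, 9 edges.
rank ∂_0 = 0, rank ∂_1 = 6 ⇒ b_0 = 7 − 0 − 6 = 1; all invariant factors of ∂_1 are 1 so no torsion. So H_0 ≅ Z.
rank ∂_1 = 6, rank ∂_2 = 0 ⇒ b_1 = 9 − 6 − 0 = 3. So H_1 ≅ Z^3.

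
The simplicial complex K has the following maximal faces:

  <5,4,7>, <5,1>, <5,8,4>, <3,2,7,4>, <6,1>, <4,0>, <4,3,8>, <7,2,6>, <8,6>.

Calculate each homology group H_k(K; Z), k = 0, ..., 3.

H_0 = Z,  H_1 = Z^2,  H_2 = 0,  H_3 = 0.

Fix the vertex order 0 < 1 < 2 < 3 < 4 < 5 < 6 < 7 < 8 and write every simplex with vertices in increasing order. Then dim K = 3 and the simplices of K are:

  0-simplices (9): [0], [1], [2], [3], [4], [5], [6], [7], [8]
  1-simplices (17): [0,4], [1,5], [1,6], [2,3], [2,4], [2,6], [2,7], [3,4], [3,7], [3,8], [4,5], [4,7], [4,8], [5,7], [5,8], [6,7], [6,8]
  2-simplices (8): [2,3,4], [2,3,7], [2,4,7], [2,6,7], [3,4,7], [3,4,8], [4,5,7], [4,5,8]
  3-simplices (1): [2,3,4,7]

giving chain groups C_0 ≅ Z^9, C_1 ≅ Z^17, C_2 ≅ Z^8, C_3 ≅ Z^1.

The boundary map ∂_1: C_1 → C_0 maps an edge to its endpoints' difference, ∂[p,q] = q − p. For instance
  ∂[0,4] = [4] − [0].
The resulting 9×17 matrix has rank 8, and its Smith normal form has invariant factors (1,1,1,1,1,1,1,1).

∂_2: C_2 → C_1 maps a triangle to the signed sum of its edges. For instance
  ∂[2,4,7] = [4,7] − [2,7] + [2,4],
  ∂[2,3,4] = [3,4] − [2,4] + [2,3].
The 17×8 boundary matrix has rank 7 and Smith normal form diag(1,1,1,1,1,1,1).

∂_3: C_3 → C_2 sends each 3-simplex σ to the alternating sum Σ_i (−1)^i (σ with its i-th vertex removed). For instance
  ∂[2,3,4,7] = [3,4,7] − [2,4,7] + [2,3,7] − [2,3,4].
As a 8×1 matrix over Z this has rank 1, with invariant factors (1).

Now H_k = ker ∂_k / im ∂_{k+1}, so:

  H_0: rank C_0 − rank ∂_1 = 9 − 8 = 1, and the invariant factors of ∂_1 are all 1, so H_0 = Z.
  H_1: rank ker ∂_1 − rank ∂_2 = (17 − 8) − 7 = 2, and the invariant factors of ∂_2 are all 1, so H_1 = Z^2.
  H_2: rank ker ∂_2 − rank ∂_3 = (8 − 7) − 1 = 0, and the invariant factors of ∂_3 are all 1, so H_2 = 0.
  H_3: rank ker ∂_3 − rank ∂_4 = (1 − 1) − 0 = 0, and there is no ∂_4, so H_3 = 0.

As a check, the Euler characteristic is 9 − 17 + 8 − 1 = -1, which agrees with 1 − 2 + 0 − 0 = -1.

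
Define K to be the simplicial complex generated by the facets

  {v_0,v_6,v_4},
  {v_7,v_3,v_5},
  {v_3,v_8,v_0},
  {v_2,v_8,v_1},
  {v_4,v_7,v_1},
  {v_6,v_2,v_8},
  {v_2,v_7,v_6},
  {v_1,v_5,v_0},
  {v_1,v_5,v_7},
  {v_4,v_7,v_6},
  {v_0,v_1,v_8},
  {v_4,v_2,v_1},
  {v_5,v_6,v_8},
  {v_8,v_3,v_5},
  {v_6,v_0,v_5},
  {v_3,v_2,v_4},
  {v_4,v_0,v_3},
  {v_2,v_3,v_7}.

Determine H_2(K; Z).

H_2 = 0.

We work with the vertex ordering v_0 < v_1 < v_2 < v_3 < v_4 < v_5 < v_6 < v_7 < v_8. The simplices of K, each written with vertices in increasing order, are:

  0-simplices (9): [v_0], [v_1], [v_2], [v_3], [v_4], [v_5], [v_6], [v_7], [v_8]
  1-simplices (27): (27 of them)
  2-simplices (18): (18 of them)

so the chain groups are C_0 ≅ Z^9, C_1 ≅ Z^27, C_2 ≅ Z^18.

Boundary ∂_1: C_1 → C_0 maps an edge to its endpoints' difference, ∂[p,q] = q − p.
As a 9×27 matrix over Z this has rank 8, with invariant factors (1,1,1,1,1,1,1,1).

The boundary map ∂_2: C_2 → C_1 maps a triangle to the signed sum of its edges. For instance
  ∂[v_0,v_3,v_4] = [v_3,v_4] − [v_0,v_4] + [v_0,v_3],
  ∂[v_5,v_6,v_8] = [v_6,v_8] − [v_5,v_8] + [v_5,v_6].
This gives a 27×18 integer matrix of rank 18; reducing to Smith normal form yields diagonal entries (1,1,1,1,1,1,1,1,1,1,1,1,1,1,1,1,1,2).

Computing H_k = (kernel of ∂_k) / (image of ∂_{k+1}):

  H_2: rank ker ∂_2 − rank ∂_3 = (18 − 18) − 0 = 0, and there is no ∂_3, so H_2 = 0.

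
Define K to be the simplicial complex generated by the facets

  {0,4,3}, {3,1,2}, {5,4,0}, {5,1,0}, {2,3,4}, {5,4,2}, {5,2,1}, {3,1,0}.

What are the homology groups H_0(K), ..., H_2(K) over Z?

Fix the vertex order 0 < 1 < 2 < 3 < 4 < 5 and write every simplex with vertices in increasing order. Then dim K = 2 and the simplices of K are:

  0-simplices (6): [0], [1], [2], [3], [4], [5]
  1-simplices (12): [0,1], [0,3], [0,4], [0,5], [1,2], [1,3], [1,5], [2,3], [2,4], [2,5], [3,4], [4,5]
  2-simplices (8): [0,1,3], [0,1,5], [0,3,4], [0,4,5], [1,2,3], [1,2,5], [2,3,4], [2,4,5]

so the chain groups are C_0 ≅ Z^6, C_1 ≅ Z^12, C_2 ≅ Z^8.

∂_1: C_1 → C_0 maps an edge to its endpoints' difference, ∂[p,q] = q − p. For instance
  ∂[2,3] = [3] − [2].
As a 6×12 matrix over Z this has rank 5, with invariant factors (1,1,1,1,1).

The boundary map ∂_2: C_2 → C_1 acts by ∂[p,q,r] = [q,r] − [p,r] + [p,q]. For instance
  ∂[0,1,5] = [1,5] − [0,5] + [0,1],
  ∂[1,2,5] = [2,5] − [1,5] + [1,2].
The resulting 12×8 matrix has rank 7, and its Smith normal form has invariant factors (1,1,1,1,1,1,1).

Reading off H_k = ker ∂_k / im ∂_{k+1}:

  H_0: rank C_0 − rank ∂_1 = 6 − 5 = 1, and the invariant factors of ∂_1 are all 1, so H_0 = Z.
  H_1: rank ker ∂_1 − rank ∂_2 = (12 − 5) − 7 = 0, and the invariant factors of ∂_2 are all 1, so H_1 = 0.
  H_2: rank ker ∂_2 − rank ∂_3 = (8 − 7) − 0 = 1, and there is no ∂_3, so H_2 = Z.

H_0 = Z,  H_1 = 0,  H_2 = Z.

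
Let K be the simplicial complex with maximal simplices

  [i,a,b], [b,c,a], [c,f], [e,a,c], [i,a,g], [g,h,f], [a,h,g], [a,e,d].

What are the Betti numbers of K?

Take the total order a < b < c < d < e < f < g < h < i on the vertex set. Then K (dimension 2) consists of the simplices:

  0-simplices (9): a, b, c, d, e, f, g, h, i
  1-simplices (16): ab, ac, ad, ae, ag, ah, ai, bc, bi, ce, cf, de, fg, fh, gh, gi
  2-simplices (7): abc, abi, ace, ade, agh, agi, fgh

giving chain groups C_0 ≅ Z^9, C_1 ≅ Z^16, C_2 ≅ Z^7.

Boundary ∂_1: C_1 → C_0 maps an edge to its endpoints' difference, ∂[p,q] = q − p. For instance
  ∂bc = c − b.
This gives a 9×16 integer matrix of rank 8; reducing to Smith normal form yields diagonal entries (1,1,1,1,1,1,1,1).

∂_2: C_2 → C_1 sends each 2-simplex [p,q,r] to [q,r] − [p,r] + [p,q]. For instance
  ∂abi = bi − ai + ab,
  ∂fgh = gh − fh + fg.
The 16×7 boundary matrix has rank 7 and Smith normal form diag(1,1,1,1,1,1,1).

Reading off H_k = ker ∂_k / im ∂_{k+1}:

  H_0: rank C_0 − rank ∂_1 = 9 − 8 = 1, and the invariant factors of ∂_1 are all 1, so H_0 = Z.
  H_1: rank ker ∂_1 − rank ∂_2 = (16 − 8) − 7 = 1, and the invariant factors of ∂_2 are all 1, so H_1 = Z.
  H_2: rank ker ∂_2 − rank ∂_3 = (7 − 7) − 0 = 0, and there is no ∂_3, so H_2 = 0.

As a check, the Euler characteristic is 9 − 16 + 7 = 0, which agrees with 1 − 1 + 0 = 0.

Hence the Betti numbers are b_0 = 1, b_1 = 1, b_2 = 0.

b_0 = 1, b_1 = 1, b_2 = 0.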